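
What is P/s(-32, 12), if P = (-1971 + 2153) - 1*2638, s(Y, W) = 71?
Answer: -2456/71 ≈ -34.592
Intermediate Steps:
P = -2456 (P = 182 - 2638 = -2456)
P/s(-32, 12) = -2456/71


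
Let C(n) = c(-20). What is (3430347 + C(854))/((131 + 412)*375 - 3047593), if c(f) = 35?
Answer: -1715191/1421984 ≈ -1.2062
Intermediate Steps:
C(n) = 35
(3430347 + C(854))/((131 + 412)*375 - 3047593) = (3430347 + 35)/((131 + 412)*375 - 3047593) = 3430382/(543*375 - 3047593) = 3430382/(203625 - 3047593) = 3430382/(-2843968) = 3430382*(-1/2843968) = -1715191/1421984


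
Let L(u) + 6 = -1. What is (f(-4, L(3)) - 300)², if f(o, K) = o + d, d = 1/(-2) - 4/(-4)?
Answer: 368449/4 ≈ 92112.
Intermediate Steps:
L(u) = -7 (L(u) = -6 - 1 = -7)
d = ½ (d = 1*(-½) - 4*(-¼) = -½ + 1 = ½ ≈ 0.50000)
f(o, K) = ½ + o (f(o, K) = o + ½ = ½ + o)
(f(-4, L(3)) - 300)² = ((½ - 4) - 300)² = (-7/2 - 300)² = (-607/2)² = 368449/4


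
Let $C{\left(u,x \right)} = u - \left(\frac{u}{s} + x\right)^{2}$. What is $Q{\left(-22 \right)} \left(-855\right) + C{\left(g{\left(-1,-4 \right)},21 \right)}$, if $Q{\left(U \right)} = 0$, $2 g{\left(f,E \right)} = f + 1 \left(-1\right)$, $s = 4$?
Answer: $- \frac{6905}{16} \approx -431.56$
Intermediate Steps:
$g{\left(f,E \right)} = - \frac{1}{2} + \frac{f}{2}$ ($g{\left(f,E \right)} = \frac{f + 1 \left(-1\right)}{2} = \frac{f - 1}{2} = \frac{-1 + f}{2} = - \frac{1}{2} + \frac{f}{2}$)
$C{\left(u,x \right)} = u - \left(x + \frac{u}{4}\right)^{2}$ ($C{\left(u,x \right)} = u - \left(\frac{u}{4} + x\right)^{2} = u - \left(x + \frac{u}{4}\right)^{2}$)
$Q{\left(-22 \right)} \left(-855\right) + C{\left(g{\left(-1,-4 \right)},21 \right)} = 0 \left(-855\right) + \left(\left(- \frac{1}{2} + \frac{1}{2} \left(-1\right)\right) - \frac{\left(\left(- \frac{1}{2} + \frac{1}{2} \left(-1\right)\right) + 4 \cdot 21\right)^{2}}{16}\right) = 0 - \left(1 + \frac{\left(\left(- \frac{1}{2} - \frac{1}{2}\right) + 84\right)^{2}}{16}\right) = 0 - \left(1 + \frac{\left(-1 + 84\right)^{2}}{16}\right) = 0 - \left(1 + \frac{83^{2}}{16}\right) = 0 - \frac{6905}{16} = - \frac{6905}{16}$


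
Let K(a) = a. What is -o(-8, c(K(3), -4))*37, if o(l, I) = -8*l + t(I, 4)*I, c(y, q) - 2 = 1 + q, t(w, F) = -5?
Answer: -2553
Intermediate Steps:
c(y, q) = 3 + q (c(y, q) = 2 + (1 + q) = 3 + q)
o(l, I) = -8*l - 5*I
-o(-8, c(K(3), -4))*37 = -(-8*(-8) - 5*(3 - 4))*37 = -(64 - 5*(-1))*37 = -(64 + 5)*37 = -1*69*37 = -69*37 = -2553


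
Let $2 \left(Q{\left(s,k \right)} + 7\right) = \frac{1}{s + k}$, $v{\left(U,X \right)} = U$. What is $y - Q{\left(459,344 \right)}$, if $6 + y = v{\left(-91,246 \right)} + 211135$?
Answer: $\frac{338938269}{1606} \approx 2.1105 \cdot 10^{5}$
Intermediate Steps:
$Q{\left(s,k \right)} = -7 + \frac{1}{2 \left(k + s\right)}$ ($Q{\left(s,k \right)} = -7 + \frac{1}{2 \left(s + k\right)} = -7 + \frac{1}{2 \left(k + s\right)}$)
$y = 211038$ ($y = -6 + \left(-91 + 211135\right) = -6 + 211044 = 211038$)
$y - Q{\left(459,344 \right)} = 211038 - \frac{\frac{1}{2} - 2408 - 3213}{344 + 459} = 211038 - \frac{\frac{1}{2} - 2408 - 3213}{803} = 211038 - \frac{1}{803} \left(- \frac{11241}{2}\right) = 211038 - - \frac{11241}{1606} = 211038 + \frac{11241}{1606} = \frac{338938269}{1606}$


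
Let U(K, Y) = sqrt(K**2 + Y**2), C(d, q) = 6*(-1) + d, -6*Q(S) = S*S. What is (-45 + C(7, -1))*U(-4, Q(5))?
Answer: -22*sqrt(1201)/3 ≈ -254.14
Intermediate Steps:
Q(S) = -S**2/6 (Q(S) = -S*S/6 = -S**2/6)
C(d, q) = -6 + d
(-45 + C(7, -1))*U(-4, Q(5)) = (-45 + (-6 + 7))*sqrt((-4)**2 + (-1/6*5**2)**2) = (-45 + 1)*sqrt(16 + (-1/6*25)**2) = -44*sqrt(16 + (-25/6)**2) = -44*sqrt(16 + 625/36) = -22*sqrt(1201)/3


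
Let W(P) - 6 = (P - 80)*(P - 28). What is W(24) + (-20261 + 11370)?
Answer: -8661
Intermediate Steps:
W(P) = 6 + (-80 + P)*(-28 + P) (W(P) = 6 + (P - 80)*(P - 28) = 6 + (-80 + P)*(-28 + P))
W(24) + (-20261 + 11370) = (2246 + 24² - 108*24) + (-20261 + 11370) = (2246 + 576 - 2592) - 8891 = 230 - 8891 = -8661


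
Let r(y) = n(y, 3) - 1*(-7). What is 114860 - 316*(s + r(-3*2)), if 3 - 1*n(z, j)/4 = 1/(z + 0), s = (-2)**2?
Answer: 322144/3 ≈ 1.0738e+5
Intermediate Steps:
s = 4
n(z, j) = 12 - 4/z (n(z, j) = 12 - 4/(z + 0) = 12 - 4/z)
r(y) = 19 - 4/y (r(y) = (12 - 4/y) - 1*(-7) = (12 - 4/y) + 7 = 19 - 4/y)
114860 - 316*(s + r(-3*2)) = 114860 - 316*(4 + (19 - 4/((-3*2)))) = 114860 - 316*(4 + (19 - 4/(-6))) = 114860 - 316*(4 + (19 - 4*(-1/6))) = 114860 - 316*(4 + (19 + 2/3)) = 114860 - 316*(4 + 59/3) = 114860 - 316*71/3 = 114860 - 22436/3 = 322144/3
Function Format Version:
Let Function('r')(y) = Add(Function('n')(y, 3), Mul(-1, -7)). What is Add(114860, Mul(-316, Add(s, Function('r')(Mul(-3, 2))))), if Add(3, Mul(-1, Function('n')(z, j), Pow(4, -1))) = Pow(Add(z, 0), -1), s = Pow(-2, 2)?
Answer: Rational(322144, 3) ≈ 1.0738e+5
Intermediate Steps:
s = 4
Function('n')(z, j) = Add(12, Mul(-4, Pow(z, -1))) (Function('n')(z, j) = Add(12, Mul(-4, Pow(Add(z, 0), -1))) = Add(12, Mul(-4, Pow(z, -1))))
Function('r')(y) = Add(19, Mul(-4, Pow(y, -1))) (Function('r')(y) = Add(Add(12, Mul(-4, Pow(y, -1))), Mul(-1, -7)) = Add(Add(12, Mul(-4, Pow(y, -1))), 7) = Add(19, Mul(-4, Pow(y, -1))))
Add(114860, Mul(-316, Add(s, Function('r')(Mul(-3, 2))))) = Add(114860, Mul(-316, Add(4, Add(19, Mul(-4, Pow(Mul(-3, 2), -1)))))) = Add(114860, Mul(-316, Add(4, Add(19, Mul(-4, Pow(-6, -1)))))) = Add(114860, Mul(-316, Add(4, Add(19, Mul(-4, Rational(-1, 6)))))) = Add(114860, Mul(-316, Add(4, Add(19, Rational(2, 3))))) = Add(114860, Mul(-316, Add(4, Rational(59, 3)))) = Add(114860, Mul(-316, Rational(71, 3))) = Add(114860, Rational(-22436, 3)) = Rational(322144, 3)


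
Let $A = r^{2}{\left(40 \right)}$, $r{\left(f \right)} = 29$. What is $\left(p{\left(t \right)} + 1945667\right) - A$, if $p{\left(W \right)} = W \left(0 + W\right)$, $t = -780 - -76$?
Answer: $2440442$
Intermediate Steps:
$t = -704$ ($t = -780 + 76 = -704$)
$p{\left(W \right)} = W^{2}$ ($p{\left(W \right)} = W W = W^{2}$)
$A = 841$ ($A = 29^{2} = 841$)
$\left(p{\left(t \right)} + 1945667\right) - A = \left(\left(-704\right)^{2} + 1945667\right) - 841 = \left(495616 + 1945667\right) - 841 = 2441283 - 841 = 2440442$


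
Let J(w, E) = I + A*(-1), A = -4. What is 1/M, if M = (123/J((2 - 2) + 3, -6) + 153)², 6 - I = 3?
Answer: 49/1425636 ≈ 3.4371e-5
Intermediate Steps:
I = 3 (I = 6 - 1*3 = 6 - 3 = 3)
J(w, E) = 7 (J(w, E) = 3 - 4*(-1) = 3 + 4 = 7)
M = 1425636/49 (M = (123/7 + 153)² = (1194/7)² = 1425636/49 ≈ 29095.)
1/M = 1/(1425636/49) = 49/1425636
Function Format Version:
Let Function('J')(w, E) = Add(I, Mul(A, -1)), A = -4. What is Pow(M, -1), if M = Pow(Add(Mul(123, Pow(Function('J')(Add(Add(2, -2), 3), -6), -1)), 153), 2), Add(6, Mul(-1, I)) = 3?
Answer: Rational(49, 1425636) ≈ 3.4371e-5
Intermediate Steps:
I = 3 (I = Add(6, Mul(-1, 3)) = Add(6, -3) = 3)
Function('J')(w, E) = 7 (Function('J')(w, E) = Add(3, Mul(-4, -1)) = Add(3, 4) = 7)
M = Rational(1425636, 49) (M = Pow(Add(Mul(123, Pow(7, -1)), 153), 2) = Pow(Add(Mul(123, Rational(1, 7)), 153), 2) = Pow(Add(Rational(123, 7), 153), 2) = Pow(Rational(1194, 7), 2) = Rational(1425636, 49) ≈ 29095.)
Pow(M, -1) = Pow(Rational(1425636, 49), -1) = Rational(49, 1425636)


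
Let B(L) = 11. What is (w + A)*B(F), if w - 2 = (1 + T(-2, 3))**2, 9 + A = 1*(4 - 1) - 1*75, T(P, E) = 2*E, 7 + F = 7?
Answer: -330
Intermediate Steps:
F = 0 (F = -7 + 7 = 0)
A = -81 (A = -9 + (1*(4 - 1) - 1*75) = -9 + (1*3 - 75) = -9 + (3 - 75) = -9 - 72 = -81)
w = 51 (w = 2 + (1 + 2*3)**2 = 2 + (1 + 6)**2 = 2 + 7**2 = 2 + 49 = 51)
(w + A)*B(F) = (51 - 81)*11 = -30*11 = -330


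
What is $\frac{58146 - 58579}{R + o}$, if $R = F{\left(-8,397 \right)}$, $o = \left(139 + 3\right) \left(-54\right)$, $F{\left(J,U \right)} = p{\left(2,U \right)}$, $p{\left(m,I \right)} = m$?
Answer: $\frac{433}{7666} \approx 0.056483$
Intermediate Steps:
$F{\left(J,U \right)} = 2$
$o = -7668$ ($o = 142 \left(-54\right) = -7668$)
$R = 2$
$\frac{58146 - 58579}{R + o} = \frac{58146 - 58579}{2 - 7668} = - \frac{433}{-7666} = \left(-433\right) \left(- \frac{1}{7666}\right) = \frac{433}{7666}$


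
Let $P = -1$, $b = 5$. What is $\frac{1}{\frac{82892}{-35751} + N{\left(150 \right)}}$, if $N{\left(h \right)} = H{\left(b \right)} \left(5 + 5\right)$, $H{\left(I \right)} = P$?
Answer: $- \frac{2103}{25906} \approx -0.081178$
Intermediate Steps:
$H{\left(I \right)} = -1$
$N{\left(h \right)} = -10$ ($N{\left(h \right)} = - (5 + 5) = \left(-1\right) 10 = -10$)
$\frac{1}{\frac{82892}{-35751} + N{\left(150 \right)}} = \frac{1}{\frac{82892}{-35751} - 10} = \frac{1}{82892 \left(- \frac{1}{35751}\right) - 10} = \frac{1}{- \frac{4876}{2103} - 10} = \frac{1}{- \frac{25906}{2103}} = - \frac{2103}{25906}$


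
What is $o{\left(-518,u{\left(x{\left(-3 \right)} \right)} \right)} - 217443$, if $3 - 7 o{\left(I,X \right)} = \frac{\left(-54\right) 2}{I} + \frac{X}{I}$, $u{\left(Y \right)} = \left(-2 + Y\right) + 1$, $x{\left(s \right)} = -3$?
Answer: $- \frac{56317634}{259} \approx -2.1744 \cdot 10^{5}$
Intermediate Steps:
$u{\left(Y \right)} = -1 + Y$
$o{\left(I,X \right)} = \frac{3}{7} + \frac{108}{7 I} - \frac{X}{7 I}$ ($o{\left(I,X \right)} = \frac{3}{7} - \frac{\frac{\left(-54\right) 2}{I} + \frac{X}{I}}{7} = \frac{3}{7} - \frac{- \frac{108}{I} + \frac{X}{I}}{7} = \frac{3}{7} - \left(- \frac{108}{7 I} + \frac{X}{7 I}\right) = \frac{3}{7} + \frac{108}{7 I} - \frac{X}{7 I}$)
$o{\left(-518,u{\left(x{\left(-3 \right)} \right)} \right)} - 217443 = \frac{108 - \left(-1 - 3\right) + 3 \left(-518\right)}{7 \left(-518\right)} - 217443 = \frac{1}{7} \left(- \frac{1}{518}\right) \left(108 - -4 - 1554\right) - 217443 = \frac{1}{7} \left(- \frac{1}{518}\right) \left(108 + 4 - 1554\right) - 217443 = \frac{1}{7} \left(- \frac{1}{518}\right) \left(-1442\right) - 217443 = \frac{103}{259} - 217443 = - \frac{56317634}{259}$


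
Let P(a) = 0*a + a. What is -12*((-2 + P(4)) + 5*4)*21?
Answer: -5544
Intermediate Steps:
P(a) = a (P(a) = 0 + a = a)
-12*((-2 + P(4)) + 5*4)*21 = -12*((-2 + 4) + 5*4)*21 = -12*(2 + 20)*21 = -12*22*21 = -264*21 = -5544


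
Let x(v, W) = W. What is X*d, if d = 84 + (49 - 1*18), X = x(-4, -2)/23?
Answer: -10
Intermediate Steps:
X = -2/23 ≈ -0.086957
d = 115 (d = 84 + (49 - 18) = 84 + 31 = 115)
X*d = -2/23*115 = -10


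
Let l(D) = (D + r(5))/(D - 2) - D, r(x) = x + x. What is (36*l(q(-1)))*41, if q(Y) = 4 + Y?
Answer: 14760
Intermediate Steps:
r(x) = 2*x
l(D) = -D + (10 + D)/(-2 + D) (l(D) = (D + 2*5)/(D - 2) - D = (D + 10)/(-2 + D) - D = (10 + D)/(-2 + D) - D = -D + (10 + D)/(-2 + D))
(36*l(q(-1)))*41 = (36*((10 - (4 - 1)**2 + 3*(4 - 1))/(-2 + (4 - 1))))*41 = (36*((10 - 1*3**2 + 3*3)/(-2 + 3)))*41 = (36*((10 - 1*9 + 9)/1))*41 = (36*(1*(10 - 9 + 9)))*41 = (36*(1*10))*41 = (36*10)*41 = 360*41 = 14760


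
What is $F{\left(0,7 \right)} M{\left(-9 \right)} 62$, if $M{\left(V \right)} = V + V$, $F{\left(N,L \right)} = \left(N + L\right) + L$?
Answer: $-15624$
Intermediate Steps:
$F{\left(N,L \right)} = N + 2 L$ ($F{\left(N,L \right)} = \left(L + N\right) + L = N + 2 L$)
$M{\left(V \right)} = 2 V$
$F{\left(0,7 \right)} M{\left(-9 \right)} 62 = \left(0 + 2 \cdot 7\right) 2 \left(-9\right) 62 = \left(0 + 14\right) \left(-18\right) 62 = 14 \left(-18\right) 62 = \left(-252\right) 62 = -15624$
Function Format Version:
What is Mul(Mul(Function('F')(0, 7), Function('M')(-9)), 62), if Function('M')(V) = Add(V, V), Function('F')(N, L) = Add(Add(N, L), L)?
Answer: -15624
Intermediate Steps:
Function('F')(N, L) = Add(N, Mul(2, L)) (Function('F')(N, L) = Add(Add(L, N), L) = Add(N, Mul(2, L)))
Function('M')(V) = Mul(2, V)
Mul(Mul(Function('F')(0, 7), Function('M')(-9)), 62) = Mul(Mul(Add(0, Mul(2, 7)), Mul(2, -9)), 62) = Mul(Mul(Add(0, 14), -18), 62) = Mul(Mul(14, -18), 62) = Mul(-252, 62) = -15624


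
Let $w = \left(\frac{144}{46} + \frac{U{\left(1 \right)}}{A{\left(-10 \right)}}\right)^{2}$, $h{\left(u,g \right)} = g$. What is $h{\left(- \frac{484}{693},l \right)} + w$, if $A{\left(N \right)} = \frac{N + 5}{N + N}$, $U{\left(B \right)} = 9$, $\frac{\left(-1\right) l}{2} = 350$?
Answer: $\frac{439700}{529} \approx 831.19$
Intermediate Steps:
$l = -700$ ($l = \left(-2\right) 350 = -700$)
$A{\left(N \right)} = \frac{5 + N}{2 N}$
$w = \frac{810000}{529}$ ($w = \left(\frac{144}{46} + \frac{9}{\frac{1}{2} \frac{1}{-10} \left(5 - 10\right)}\right)^{2} = \left(144 \cdot \frac{1}{46} + \frac{9}{\frac{1}{2} \left(- \frac{1}{10}\right) \left(-5\right)}\right)^{2} = \left(\frac{72}{23} + 9 \frac{1}{\frac{1}{4}}\right)^{2} = \left(\frac{72}{23} + 9 \cdot 4\right)^{2} = \left(\frac{72}{23} + 36\right)^{2} = \left(\frac{900}{23}\right)^{2} = \frac{810000}{529} \approx 1531.2$)
$h{\left(- \frac{484}{693},l \right)} + w = -700 + \frac{810000}{529} = \frac{439700}{529}$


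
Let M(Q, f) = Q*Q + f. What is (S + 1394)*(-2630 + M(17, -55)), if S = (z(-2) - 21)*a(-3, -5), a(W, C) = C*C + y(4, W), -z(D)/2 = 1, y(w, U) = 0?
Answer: -1962324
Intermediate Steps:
z(D) = -2 (z(D) = -2*1 = -2)
M(Q, f) = f + Q² (M(Q, f) = Q² + f = f + Q²)
a(W, C) = C² (a(W, C) = C*C + 0 = C² + 0 = C²)
S = -575 (S = (-2 - 21)*(-5)² = -23*25 = -575)
(S + 1394)*(-2630 + M(17, -55)) = (-575 + 1394)*(-2630 + (-55 + 17²)) = 819*(-2630 + (-55 + 289)) = 819*(-2630 + 234) = 819*(-2396) = -1962324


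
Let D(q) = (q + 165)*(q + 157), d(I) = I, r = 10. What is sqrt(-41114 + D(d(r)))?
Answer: 3*I*sqrt(1321) ≈ 109.04*I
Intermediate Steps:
D(q) = (157 + q)*(165 + q) (D(q) = (165 + q)*(157 + q) = (157 + q)*(165 + q))
sqrt(-41114 + D(d(r))) = sqrt(-41114 + (25905 + 10**2 + 322*10)) = sqrt(-41114 + (25905 + 100 + 3220)) = sqrt(-41114 + 29225) = sqrt(-11889) = 3*I*sqrt(1321)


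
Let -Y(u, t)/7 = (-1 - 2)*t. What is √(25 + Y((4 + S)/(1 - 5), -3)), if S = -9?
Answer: I*√38 ≈ 6.1644*I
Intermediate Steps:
Y(u, t) = 21*t (Y(u, t) = -7*(-1 - 2)*t = -(-21)*t = 21*t)
√(25 + Y((4 + S)/(1 - 5), -3)) = √(25 + 21*(-3)) = √(25 - 63) = √(-38) = I*√38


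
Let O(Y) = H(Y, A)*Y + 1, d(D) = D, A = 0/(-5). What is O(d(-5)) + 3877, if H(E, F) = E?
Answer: 3903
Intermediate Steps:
A = 0 (A = 0*(-1/5) = 0)
O(Y) = 1 + Y**2 (O(Y) = Y*Y + 1 = Y**2 + 1 = 1 + Y**2)
O(d(-5)) + 3877 = (1 + (-5)**2) + 3877 = (1 + 25) + 3877 = 26 + 3877 = 3903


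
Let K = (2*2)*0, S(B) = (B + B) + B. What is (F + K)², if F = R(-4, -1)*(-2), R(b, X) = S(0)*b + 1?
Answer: 4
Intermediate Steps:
S(B) = 3*B (S(B) = 2*B + B = 3*B)
R(b, X) = 1 (R(b, X) = (3*0)*b + 1 = 0*b + 1 = 0 + 1 = 1)
K = 0 (K = 4*0 = 0)
F = -2 (F = 1*(-2) = -2)
(F + K)² = (-2 + 0)² = (-2)² = 4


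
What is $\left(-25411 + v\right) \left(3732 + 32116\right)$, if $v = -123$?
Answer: $-915342832$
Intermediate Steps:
$\left(-25411 + v\right) \left(3732 + 32116\right) = \left(-25411 - 123\right) \left(3732 + 32116\right) = \left(-25534\right) 35848 = -915342832$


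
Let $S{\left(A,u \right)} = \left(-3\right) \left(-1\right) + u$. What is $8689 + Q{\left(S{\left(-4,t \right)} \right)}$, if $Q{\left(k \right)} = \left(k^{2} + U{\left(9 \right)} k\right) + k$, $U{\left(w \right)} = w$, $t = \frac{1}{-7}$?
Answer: $\frac{427561}{49} \approx 8725.7$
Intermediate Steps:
$t = - \frac{1}{7} \approx -0.14286$
$S{\left(A,u \right)} = 3 + u$
$Q{\left(k \right)} = k^{2} + 10 k$ ($Q{\left(k \right)} = \left(k^{2} + 9 k\right) + k = k^{2} + 10 k$)
$8689 + Q{\left(S{\left(-4,t \right)} \right)} = 8689 + \left(3 - \frac{1}{7}\right) \left(10 + \left(3 - \frac{1}{7}\right)\right) = 8689 + \frac{20 \left(10 + \frac{20}{7}\right)}{7} = 8689 + \frac{20}{7} \cdot \frac{90}{7} = 8689 + \frac{1800}{49} = \frac{427561}{49}$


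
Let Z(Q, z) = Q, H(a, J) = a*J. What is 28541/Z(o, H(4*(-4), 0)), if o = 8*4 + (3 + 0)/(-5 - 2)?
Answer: 199787/221 ≈ 904.01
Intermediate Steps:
H(a, J) = J*a
o = 221/7 (o = 32 + 3/(-7) = 32 + 3*(-1/7) = 32 - 3/7 = 221/7 ≈ 31.571)
28541/Z(o, H(4*(-4), 0)) = 28541/(221/7) = 28541*(7/221) = 199787/221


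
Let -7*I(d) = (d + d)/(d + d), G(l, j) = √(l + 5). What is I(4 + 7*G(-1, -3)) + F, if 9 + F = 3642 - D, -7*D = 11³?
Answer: 3823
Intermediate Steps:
G(l, j) = √(5 + l)
I(d) = -⅐ (I(d) = -(d + d)/(7*(d + d)) = -2*d/(7*(2*d)) = -2*d*1/(2*d)/7 = -⅐*1 = -⅐)
D = -1331/7 (D = -⅐*11³ = -⅐*1331 = -1331/7 ≈ -190.14)
F = 26762/7 (F = -9 + (3642 - 1*(-1331/7)) = -9 + (3642 + 1331/7) = -9 + 26825/7 = 26762/7 ≈ 3823.1)
I(4 + 7*G(-1, -3)) + F = -⅐ + 26762/7 = 3823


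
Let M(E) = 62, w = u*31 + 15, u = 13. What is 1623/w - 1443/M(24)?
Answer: -125637/6479 ≈ -19.391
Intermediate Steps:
w = 418 (w = 13*31 + 15 = 403 + 15 = 418)
1623/w - 1443/M(24) = 1623/418 - 1443/62 = -125637/6479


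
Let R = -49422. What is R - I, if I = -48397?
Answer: -1025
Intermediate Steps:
R - I = -49422 - 1*(-48397) = -49422 + 48397 = -1025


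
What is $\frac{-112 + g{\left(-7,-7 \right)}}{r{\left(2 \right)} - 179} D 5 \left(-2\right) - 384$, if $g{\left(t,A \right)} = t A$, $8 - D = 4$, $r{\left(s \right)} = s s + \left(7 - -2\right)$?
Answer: $- \frac{33132}{83} \approx -399.18$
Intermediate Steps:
$r{\left(s \right)} = 9 + s^{2}$ ($r{\left(s \right)} = s^{2} + \left(7 + 2\right) = s^{2} + 9 = 9 + s^{2}$)
$D = 4$ ($D = 8 - 4 = 4$)
$g{\left(t,A \right)} = A t$
$\frac{-112 + g{\left(-7,-7 \right)}}{r{\left(2 \right)} - 179} D 5 \left(-2\right) - 384 = \frac{-112 - -49}{\left(9 + 2^{2}\right) - 179} \cdot 4 \cdot 5 \left(-2\right) - 384 = \frac{-112 + 49}{\left(9 + 4\right) - 179} \cdot 20 \left(-2\right) - 384 = - \frac{63}{13 - 179} \left(-40\right) - 384 = - \frac{63}{-166} \left(-40\right) - 384 = \left(-63\right) \left(- \frac{1}{166}\right) \left(-40\right) - 384 = \frac{63}{166} \left(-40\right) - 384 = - \frac{1260}{83} - 384 = - \frac{33132}{83}$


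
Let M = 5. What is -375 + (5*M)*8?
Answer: -175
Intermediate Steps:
-375 + (5*M)*8 = -375 + (5*5)*8 = -375 + 25*8 = -375 + 200 = -175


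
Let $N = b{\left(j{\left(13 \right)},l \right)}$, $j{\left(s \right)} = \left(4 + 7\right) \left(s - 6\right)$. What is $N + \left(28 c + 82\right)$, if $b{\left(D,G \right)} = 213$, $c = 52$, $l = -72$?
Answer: $1751$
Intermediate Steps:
$j{\left(s \right)} = -66 + 11 s$ ($j{\left(s \right)} = 11 \left(-6 + s\right) = -66 + 11 s$)
$N = 213$
$N + \left(28 c + 82\right) = 213 + \left(28 \cdot 52 + 82\right) = 213 + \left(1456 + 82\right) = 213 + 1538 = 1751$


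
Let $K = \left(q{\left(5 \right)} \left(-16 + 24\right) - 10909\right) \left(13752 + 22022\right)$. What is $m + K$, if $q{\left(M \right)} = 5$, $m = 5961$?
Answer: $-388821645$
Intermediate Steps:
$K = -388827606$ ($K = \left(5 \left(-16 + 24\right) - 10909\right) \left(13752 + 22022\right) = \left(5 \cdot 8 - 10909\right) 35774 = \left(40 - 10909\right) 35774 = \left(-10869\right) 35774 = -388827606$)
$m + K = 5961 - 388827606 = -388821645$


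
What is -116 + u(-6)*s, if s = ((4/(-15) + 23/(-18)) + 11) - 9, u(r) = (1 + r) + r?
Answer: -10891/90 ≈ -121.01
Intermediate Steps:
u(r) = 1 + 2*r
s = 41/90 (s = ((4*(-1/15) + 23*(-1/18)) + 11) - 9 = ((-4/15 - 23/18) + 11) - 9 = (-139/90 + 11) - 9 = 851/90 - 9 = 41/90 ≈ 0.45556)
-116 + u(-6)*s = -116 + (1 + 2*(-6))*(41/90) = -116 + (1 - 12)*(41/90) = -116 - 11*41/90 = -116 - 451/90 = -10891/90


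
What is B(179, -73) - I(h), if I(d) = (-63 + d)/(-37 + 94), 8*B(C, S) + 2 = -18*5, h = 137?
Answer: -1459/114 ≈ -12.798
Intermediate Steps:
B(C, S) = -23/2 (B(C, S) = -¼ + (-18*5)/8 = -¼ + (⅛)*(-90) = -¼ - 45/4 = -23/2)
I(d) = -21/19 + d/57 (I(d) = (-63 + d)/57 = (-63 + d)*(1/57) = -21/19 + d/57)
B(179, -73) - I(h) = -23/2 - (-21/19 + (1/57)*137) = -23/2 - (-21/19 + 137/57) = -23/2 - 1*74/57 = -23/2 - 74/57 = -1459/114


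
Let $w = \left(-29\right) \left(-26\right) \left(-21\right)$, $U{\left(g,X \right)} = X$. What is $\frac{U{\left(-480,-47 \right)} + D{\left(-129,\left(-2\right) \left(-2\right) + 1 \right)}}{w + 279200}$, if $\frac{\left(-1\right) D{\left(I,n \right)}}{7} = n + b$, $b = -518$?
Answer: $\frac{1772}{131683} \approx 0.013457$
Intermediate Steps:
$D{\left(I,n \right)} = 3626 - 7 n$ ($D{\left(I,n \right)} = - 7 \left(n - 518\right) = - 7 \left(-518 + n\right) = 3626 - 7 n$)
$w = -15834$ ($w = 754 \left(-21\right) = -15834$)
$\frac{U{\left(-480,-47 \right)} + D{\left(-129,\left(-2\right) \left(-2\right) + 1 \right)}}{w + 279200} = \frac{-47 + \left(3626 - 7 \left(\left(-2\right) \left(-2\right) + 1\right)\right)}{-15834 + 279200} = \frac{-47 + \left(3626 - 7 \left(4 + 1\right)\right)}{263366} = \left(-47 + \left(3626 - 35\right)\right) \frac{1}{263366} = \left(-47 + 3591\right) \frac{1}{263366} = 3544 \cdot \frac{1}{263366} = \frac{1772}{131683}$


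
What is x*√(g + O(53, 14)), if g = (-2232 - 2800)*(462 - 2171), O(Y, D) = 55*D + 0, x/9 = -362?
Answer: -3258*√8600458 ≈ -9.5546e+6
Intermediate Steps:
x = -3258 (x = 9*(-362) = -3258)
O(Y, D) = 55*D
g = 8599688 (g = -5032*(-1709) = 8599688)
x*√(g + O(53, 14)) = -3258*√(8599688 + 55*14) = -3258*√(8599688 + 770) = -3258*√8600458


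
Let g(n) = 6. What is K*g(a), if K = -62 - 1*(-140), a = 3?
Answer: 468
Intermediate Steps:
K = 78 (K = -62 + 140 = 78)
K*g(a) = 78*6 = 468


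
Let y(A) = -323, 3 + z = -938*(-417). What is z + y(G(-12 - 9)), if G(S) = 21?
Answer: 390820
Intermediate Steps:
z = 391143 (z = -3 - 938*(-417) = -3 + 391146 = 391143)
z + y(G(-12 - 9)) = 391143 - 323 = 390820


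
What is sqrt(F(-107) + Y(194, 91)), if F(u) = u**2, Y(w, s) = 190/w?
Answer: 2*sqrt(26933214)/97 ≈ 107.00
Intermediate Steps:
sqrt(F(-107) + Y(194, 91)) = sqrt((-107)**2 + 190/194) = sqrt(11449 + 190*(1/194)) = sqrt(11449 + 95/97) = sqrt(1110648/97) = 2*sqrt(26933214)/97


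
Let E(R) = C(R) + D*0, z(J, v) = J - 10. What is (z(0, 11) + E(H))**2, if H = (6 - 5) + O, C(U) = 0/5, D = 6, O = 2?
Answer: 100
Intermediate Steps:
C(U) = 0 (C(U) = 0*(1/5) = 0)
z(J, v) = -10 + J
H = 3 (H = (6 - 5) + 2 = 1 + 2 = 3)
E(R) = 0 (E(R) = 0 + 6*0 = 0 + 0 = 0)
(z(0, 11) + E(H))**2 = ((-10 + 0) + 0)**2 = (-10 + 0)**2 = (-10)**2 = 100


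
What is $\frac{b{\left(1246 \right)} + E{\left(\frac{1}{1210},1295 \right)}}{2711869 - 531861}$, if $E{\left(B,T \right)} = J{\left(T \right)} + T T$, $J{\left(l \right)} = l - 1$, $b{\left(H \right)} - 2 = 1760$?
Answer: $\frac{1680081}{2180008} \approx 0.77068$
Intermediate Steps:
$b{\left(H \right)} = 1762$ ($b{\left(H \right)} = 2 + 1760 = 1762$)
$J{\left(l \right)} = -1 + l$ ($J{\left(l \right)} = l - 1 = -1 + l$)
$E{\left(B,T \right)} = -1 + T + T^{2}$ ($E{\left(B,T \right)} = \left(-1 + T\right) + T T = \left(-1 + T\right) + T^{2} = -1 + T + T^{2}$)
$\frac{b{\left(1246 \right)} + E{\left(\frac{1}{1210},1295 \right)}}{2711869 - 531861} = \frac{1762 + \left(-1 + 1295 + 1295^{2}\right)}{2711869 - 531861} = \frac{1762 + \left(-1 + 1295 + 1677025\right)}{2180008} = \left(1762 + 1678319\right) \frac{1}{2180008} = 1680081 \cdot \frac{1}{2180008} = \frac{1680081}{2180008}$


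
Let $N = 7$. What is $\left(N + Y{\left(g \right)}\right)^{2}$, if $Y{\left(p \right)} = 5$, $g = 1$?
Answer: $144$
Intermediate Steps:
$\left(N + Y{\left(g \right)}\right)^{2} = \left(7 + 5\right)^{2} = 12^{2} = 144$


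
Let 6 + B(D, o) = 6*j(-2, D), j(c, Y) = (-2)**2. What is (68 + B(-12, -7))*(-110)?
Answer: -9460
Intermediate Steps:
j(c, Y) = 4
B(D, o) = 18 (B(D, o) = -6 + 6*4 = -6 + 24 = 18)
(68 + B(-12, -7))*(-110) = (68 + 18)*(-110) = 86*(-110) = -9460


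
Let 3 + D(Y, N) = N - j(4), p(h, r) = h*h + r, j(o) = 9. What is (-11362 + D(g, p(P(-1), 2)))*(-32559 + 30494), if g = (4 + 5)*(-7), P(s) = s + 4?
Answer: 23464595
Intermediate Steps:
P(s) = 4 + s
g = -63 (g = 9*(-7) = -63)
p(h, r) = r + h² (p(h, r) = h² + r = r + h²)
D(Y, N) = -12 + N (D(Y, N) = -3 + (N - 1*9) = -3 + (N - 9) = -3 + (-9 + N) = -12 + N)
(-11362 + D(g, p(P(-1), 2)))*(-32559 + 30494) = (-11362 + (-12 + (2 + (4 - 1)²)))*(-32559 + 30494) = (-11362 + (-12 + (2 + 3²)))*(-2065) = (-11362 + (-12 + (2 + 9)))*(-2065) = (-11362 + (-12 + 11))*(-2065) = (-11362 - 1)*(-2065) = -11363*(-2065) = 23464595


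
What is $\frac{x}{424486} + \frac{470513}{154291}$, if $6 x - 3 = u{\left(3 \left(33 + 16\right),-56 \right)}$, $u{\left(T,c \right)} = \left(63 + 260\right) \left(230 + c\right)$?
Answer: $\frac{402343004521}{130988738852} \approx 3.0716$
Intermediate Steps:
$u{\left(T,c \right)} = 74290 + 323 c$ ($u{\left(T,c \right)} = 323 \left(230 + c\right) = 74290 + 323 c$)
$x = \frac{18735}{2}$ ($x = \frac{1}{2} + \frac{74290 + 323 \left(-56\right)}{6} = \frac{1}{2} + \frac{74290 - 18088}{6} = \frac{1}{2} + \frac{1}{6} \cdot 56202 = \frac{1}{2} + 9367 = \frac{18735}{2} \approx 9367.5$)
$\frac{x}{424486} + \frac{470513}{154291} = \frac{18735}{2 \cdot 424486} + \frac{470513}{154291} = \frac{18735}{2} \cdot \frac{1}{424486} + 470513 \cdot \frac{1}{154291} = \frac{18735}{848972} + \frac{470513}{154291} = \frac{402343004521}{130988738852}$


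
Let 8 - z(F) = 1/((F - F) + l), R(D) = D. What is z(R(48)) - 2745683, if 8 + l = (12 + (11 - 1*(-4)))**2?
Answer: -1979631676/721 ≈ -2.7457e+6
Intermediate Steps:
l = 721 (l = -8 + (12 + (11 - 1*(-4)))**2 = -8 + (12 + (11 + 4))**2 = -8 + (12 + 15)**2 = -8 + 27**2 = -8 + 729 = 721)
z(F) = 5767/721 (z(F) = 8 - 1/((F - F) + 721) = 8 - 1/(0 + 721) = 8 - 1/721 = 5767/721)
z(R(48)) - 2745683 = 5767/721 - 2745683 = -1979631676/721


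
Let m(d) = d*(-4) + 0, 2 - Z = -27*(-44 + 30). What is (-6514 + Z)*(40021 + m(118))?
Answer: -272492610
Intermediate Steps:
Z = -376 (Z = 2 - (-27)*(-44 + 30) = 2 - (-27)*(-14) = 2 - 1*378 = 2 - 378 = -376)
m(d) = -4*d (m(d) = -4*d + 0 = -4*d)
(-6514 + Z)*(40021 + m(118)) = (-6514 - 376)*(40021 - 4*118) = -6890*(40021 - 472) = -6890*39549 = -272492610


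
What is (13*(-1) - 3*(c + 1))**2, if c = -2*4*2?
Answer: 1024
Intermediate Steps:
c = -16 (c = -8*2 = -16)
(13*(-1) - 3*(c + 1))**2 = (13*(-1) - 3*(-16 + 1))**2 = (-13 - 3*(-15))**2 = (-13 + 45)**2 = 32**2 = 1024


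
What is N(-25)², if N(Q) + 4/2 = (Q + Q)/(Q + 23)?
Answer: 529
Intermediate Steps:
N(Q) = -2 + 2*Q/(23 + Q) (N(Q) = -2 + (Q + Q)/(Q + 23) = -2 + (2*Q)/(23 + Q) = -2 + 2*Q/(23 + Q))
N(-25)² = (-46/(23 - 25))² = (-46/(-2))² = (-46*(-½))² = 23² = 529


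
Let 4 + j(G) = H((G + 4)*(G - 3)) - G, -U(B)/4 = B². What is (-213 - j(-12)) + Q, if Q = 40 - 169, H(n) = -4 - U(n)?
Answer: -57946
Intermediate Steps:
U(B) = -4*B²
H(n) = -4 + 4*n² (H(n) = -4 - (-4)*n² = -4 + 4*n²)
Q = -129
j(G) = -8 - G + 4*(-3 + G)²*(4 + G)² (j(G) = -4 + ((-4 + 4*((G + 4)*(G - 3))²) - G) = -4 + ((-4 + 4*((4 + G)*(-3 + G))²) - G) = -4 + ((-4 + 4*((-3 + G)*(4 + G))²) - G) = -4 + ((-4 + 4*((-3 + G)²*(4 + G)²)) - G) = -4 + ((-4 + 4*(-3 + G)²*(4 + G)²) - G) = -4 + (-4 - G + 4*(-3 + G)²*(4 + G)²) = -8 - G + 4*(-3 + G)²*(4 + G)²)
(-213 - j(-12)) + Q = (-213 - (-8 - 1*(-12) + 4*(-12 - 12 + (-12)²)²)) - 129 = (-213 - (-8 + 12 + 4*(-12 - 12 + 144)²)) - 129 = (-213 - (-8 + 12 + 4*120²)) - 129 = (-213 - (-8 + 12 + 4*14400)) - 129 = (-213 - (-8 + 12 + 57600)) - 129 = (-213 - 1*57604) - 129 = (-213 - 57604) - 129 = -57817 - 129 = -57946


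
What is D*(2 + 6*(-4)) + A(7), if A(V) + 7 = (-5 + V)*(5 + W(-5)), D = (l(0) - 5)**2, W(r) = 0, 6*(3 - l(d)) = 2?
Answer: -1051/9 ≈ -116.78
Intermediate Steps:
l(d) = 8/3 (l(d) = 3 - 1/6*2 = 3 - 1/3 = 8/3)
D = 49/9 (D = (8/3 - 5)**2 = (-7/3)**2 = 49/9 ≈ 5.4444)
A(V) = -32 + 5*V (A(V) = -7 + (-5 + V)*(5 + 0) = -7 + (-5 + V)*5 = -7 + (-25 + 5*V) = -32 + 5*V)
D*(2 + 6*(-4)) + A(7) = 49*(2 + 6*(-4))/9 + (-32 + 5*7) = 49*(2 - 24)/9 + (-32 + 35) = (49/9)*(-22) + 3 = -1078/9 + 3 = -1051/9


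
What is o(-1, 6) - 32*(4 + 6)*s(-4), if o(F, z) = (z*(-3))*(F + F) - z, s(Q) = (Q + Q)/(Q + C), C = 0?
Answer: -610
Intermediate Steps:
s(Q) = 2 (s(Q) = (Q + Q)/(Q + 0) = (2*Q)/Q = 2)
o(F, z) = -z - 6*F*z (o(F, z) = (-3*z)*(2*F) - z = -6*F*z - z = -z - 6*F*z)
o(-1, 6) - 32*(4 + 6)*s(-4) = -1*6*(1 + 6*(-1)) - 32*(4 + 6)*2 = -1*6*(1 - 6) - 320*2 = -1*6*(-5) - 32*20 = 30 - 640 = -610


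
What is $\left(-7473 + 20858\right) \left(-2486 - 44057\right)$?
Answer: $-622978055$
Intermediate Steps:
$\left(-7473 + 20858\right) \left(-2486 - 44057\right) = 13385 \left(-46543\right) = -622978055$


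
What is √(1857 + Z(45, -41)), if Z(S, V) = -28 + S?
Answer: √1874 ≈ 43.290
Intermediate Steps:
√(1857 + Z(45, -41)) = √(1857 + (-28 + 45)) = √(1857 + 17) = √1874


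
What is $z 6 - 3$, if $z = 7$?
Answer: $39$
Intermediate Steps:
$z 6 - 3 = 7 \cdot 6 - 3 = 42 - 3 = 39$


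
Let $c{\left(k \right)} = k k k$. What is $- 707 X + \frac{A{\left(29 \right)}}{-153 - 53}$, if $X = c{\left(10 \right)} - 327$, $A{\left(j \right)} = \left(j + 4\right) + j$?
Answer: $- \frac{49008564}{103} \approx -4.7581 \cdot 10^{5}$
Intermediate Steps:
$A{\left(j \right)} = 4 + 2 j$ ($A{\left(j \right)} = \left(4 + j\right) + j = 4 + 2 j$)
$c{\left(k \right)} = k^{3}$ ($c{\left(k \right)} = k^{2} k = k^{3}$)
$X = 673$ ($X = 10^{3} - 327 = 1000 - 327 = 673$)
$- 707 X + \frac{A{\left(29 \right)}}{-153 - 53} = \left(-707\right) 673 + \frac{4 + 2 \cdot 29}{-153 - 53} = -475811 + \frac{4 + 58}{-153 - 53} = -475811 + \frac{62}{-206} = -475811 + 62 \left(- \frac{1}{206}\right) = -475811 - \frac{31}{103} = - \frac{49008564}{103}$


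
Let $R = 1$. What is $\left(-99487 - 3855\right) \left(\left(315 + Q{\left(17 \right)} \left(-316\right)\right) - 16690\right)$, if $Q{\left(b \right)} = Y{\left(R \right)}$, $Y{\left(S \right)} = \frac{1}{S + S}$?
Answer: $1708553286$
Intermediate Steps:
$Y{\left(S \right)} = \frac{1}{2 S}$
$Q{\left(b \right)} = \frac{1}{2}$ ($Q{\left(b \right)} = \frac{1}{2 \cdot 1} = \frac{1}{2} \cdot 1 = \frac{1}{2}$)
$\left(-99487 - 3855\right) \left(\left(315 + Q{\left(17 \right)} \left(-316\right)\right) - 16690\right) = \left(-99487 - 3855\right) \left(\left(315 + \frac{1}{2} \left(-316\right)\right) - 16690\right) = - 103342 \left(\left(315 - 158\right) - 16690\right) = - 103342 \left(157 - 16690\right) = \left(-103342\right) \left(-16533\right) = 1708553286$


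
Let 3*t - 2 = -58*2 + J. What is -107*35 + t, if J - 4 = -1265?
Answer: -12610/3 ≈ -4203.3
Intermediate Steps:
J = -1261 (J = 4 - 1265 = -1261)
t = -1375/3 (t = ⅔ + (-58*2 - 1261)/3 = ⅔ + (-116 - 1261)/3 = ⅔ + (⅓)*(-1377) = ⅔ - 459 = -1375/3 ≈ -458.33)
-107*35 + t = -107*35 - 1375/3 = -3745 - 1375/3 = -12610/3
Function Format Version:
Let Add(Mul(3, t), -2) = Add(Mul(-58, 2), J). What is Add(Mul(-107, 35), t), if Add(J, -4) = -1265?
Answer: Rational(-12610, 3) ≈ -4203.3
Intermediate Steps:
J = -1261 (J = Add(4, -1265) = -1261)
t = Rational(-1375, 3) (t = Add(Rational(2, 3), Mul(Rational(1, 3), Add(Mul(-58, 2), -1261))) = Add(Rational(2, 3), Mul(Rational(1, 3), Add(-116, -1261))) = Add(Rational(2, 3), Mul(Rational(1, 3), -1377)) = Add(Rational(2, 3), -459) = Rational(-1375, 3) ≈ -458.33)
Add(Mul(-107, 35), t) = Add(Mul(-107, 35), Rational(-1375, 3)) = Add(-3745, Rational(-1375, 3)) = Rational(-12610, 3)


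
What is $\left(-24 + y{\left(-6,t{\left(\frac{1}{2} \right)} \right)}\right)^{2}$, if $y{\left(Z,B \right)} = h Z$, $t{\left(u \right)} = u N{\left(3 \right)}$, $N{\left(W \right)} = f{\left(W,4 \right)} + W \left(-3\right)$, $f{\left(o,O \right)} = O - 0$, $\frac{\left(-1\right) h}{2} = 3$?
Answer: $144$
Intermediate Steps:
$h = -6$ ($h = \left(-2\right) 3 = -6$)
$f{\left(o,O \right)} = O$ ($f{\left(o,O \right)} = O + 0 = O$)
$N{\left(W \right)} = 4 - 3 W$ ($N{\left(W \right)} = 4 + W \left(-3\right) = 4 - 3 W$)
$t{\left(u \right)} = - 5 u$ ($t{\left(u \right)} = u \left(4 - 9\right) = u \left(-5\right) = - 5 u$)
$y{\left(Z,B \right)} = - 6 Z$
$\left(-24 + y{\left(-6,t{\left(\frac{1}{2} \right)} \right)}\right)^{2} = \left(-24 - -36\right)^{2} = \left(-24 + 36\right)^{2} = 12^{2} = 144$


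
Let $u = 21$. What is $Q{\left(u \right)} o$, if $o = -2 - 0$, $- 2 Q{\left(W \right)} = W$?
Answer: $21$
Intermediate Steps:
$Q{\left(W \right)} = - \frac{W}{2}$
$o = -2$ ($o = -2 + 0 = -2$)
$Q{\left(u \right)} o = \left(- \frac{1}{2}\right) 21 \left(-2\right) = \left(- \frac{21}{2}\right) \left(-2\right) = 21$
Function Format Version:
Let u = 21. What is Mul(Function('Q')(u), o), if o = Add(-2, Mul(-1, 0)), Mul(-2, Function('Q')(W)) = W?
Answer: 21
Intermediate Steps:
Function('Q')(W) = Mul(Rational(-1, 2), W)
o = -2 (o = Add(-2, 0) = -2)
Mul(Function('Q')(u), o) = Mul(Mul(Rational(-1, 2), 21), -2) = Mul(Rational(-21, 2), -2) = 21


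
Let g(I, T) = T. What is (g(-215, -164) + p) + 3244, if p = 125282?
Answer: 128362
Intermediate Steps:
(g(-215, -164) + p) + 3244 = (-164 + 125282) + 3244 = 125118 + 3244 = 128362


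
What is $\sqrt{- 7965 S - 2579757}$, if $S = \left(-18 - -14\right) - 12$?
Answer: $i \sqrt{2452317} \approx 1566.0 i$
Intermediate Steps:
$S = -16$ ($S = \left(-18 + \left(-10 + 24\right)\right) - 12 = \left(-18 + 14\right) - 12 = -4 - 12 = -16$)
$\sqrt{- 7965 S - 2579757} = \sqrt{\left(-7965\right) \left(-16\right) - 2579757} = \sqrt{127440 - 2579757} = \sqrt{-2452317} = i \sqrt{2452317}$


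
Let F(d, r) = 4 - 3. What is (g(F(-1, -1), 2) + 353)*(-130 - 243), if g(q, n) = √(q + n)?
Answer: -131669 - 373*√3 ≈ -1.3232e+5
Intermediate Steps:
F(d, r) = 1
g(q, n) = √(n + q)
(g(F(-1, -1), 2) + 353)*(-130 - 243) = (√(2 + 1) + 353)*(-130 - 243) = (√3 + 353)*(-373) = (353 + √3)*(-373) = -131669 - 373*√3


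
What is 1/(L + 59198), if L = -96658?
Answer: -1/37460 ≈ -2.6695e-5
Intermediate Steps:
1/(L + 59198) = 1/(-96658 + 59198) = 1/(-37460) = -1/37460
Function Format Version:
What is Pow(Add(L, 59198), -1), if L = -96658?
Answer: Rational(-1, 37460) ≈ -2.6695e-5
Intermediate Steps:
Pow(Add(L, 59198), -1) = Pow(Add(-96658, 59198), -1) = Pow(-37460, -1) = Rational(-1, 37460)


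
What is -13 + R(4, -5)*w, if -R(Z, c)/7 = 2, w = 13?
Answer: -195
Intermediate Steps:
R(Z, c) = -14 (R(Z, c) = -7*2 = -14)
-13 + R(4, -5)*w = -13 - 14*13 = -13 - 182 = -195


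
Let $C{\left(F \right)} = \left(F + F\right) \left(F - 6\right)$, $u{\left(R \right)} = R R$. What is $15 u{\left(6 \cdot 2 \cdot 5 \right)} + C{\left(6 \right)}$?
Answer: $54000$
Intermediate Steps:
$u{\left(R \right)} = R^{2}$
$C{\left(F \right)} = 2 F \left(-6 + F\right)$
$15 u{\left(6 \cdot 2 \cdot 5 \right)} + C{\left(6 \right)} = 15 \left(6 \cdot 2 \cdot 5\right)^{2} + 2 \cdot 6 \left(-6 + 6\right) = 15 \left(12 \cdot 5\right)^{2} + 2 \cdot 6 \cdot 0 = 15 \cdot 60^{2} + 0 = 15 \cdot 3600 + 0 = 54000 + 0 = 54000$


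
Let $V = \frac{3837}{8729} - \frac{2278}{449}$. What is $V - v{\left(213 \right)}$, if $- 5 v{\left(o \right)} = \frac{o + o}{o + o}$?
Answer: $- \frac{86889924}{19596605} \approx -4.4339$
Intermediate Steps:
$v{\left(o \right)} = - \frac{1}{5}$ ($v{\left(o \right)} = - \frac{\left(o + o\right) \frac{1}{o + o}}{5} = - \frac{2 o \frac{1}{2 o}}{5} = \left(- \frac{1}{5}\right) 1 = - \frac{1}{5}$)
$V = - \frac{18161849}{3919321}$ ($V = 3837 \cdot \frac{1}{8729} - \frac{2278}{449} = \frac{3837}{8729} - \frac{2278}{449} = - \frac{18161849}{3919321} \approx -4.6339$)
$V - v{\left(213 \right)} = - \frac{18161849}{3919321} - - \frac{1}{5} = - \frac{18161849}{3919321} + \frac{1}{5} = - \frac{86889924}{19596605}$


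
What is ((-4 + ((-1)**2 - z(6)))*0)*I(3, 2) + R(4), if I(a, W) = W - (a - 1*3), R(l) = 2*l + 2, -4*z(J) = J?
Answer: 10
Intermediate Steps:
z(J) = -J/4
R(l) = 2 + 2*l
I(a, W) = 3 + W - a (I(a, W) = W - (a - 3) = W - (-3 + a) = W + (3 - a) = 3 + W - a)
((-4 + ((-1)**2 - z(6)))*0)*I(3, 2) + R(4) = ((-4 + ((-1)**2 - (-1)*6/4))*0)*(3 + 2 - 1*3) + (2 + 2*4) = ((-4 + (1 - 1*(-3/2)))*0)*(3 + 2 - 3) + (2 + 8) = ((-4 + (1 + 3/2))*0)*2 + 10 = ((-4 + 5/2)*0)*2 + 10 = -3/2*0*2 + 10 = 0*2 + 10 = 0 + 10 = 10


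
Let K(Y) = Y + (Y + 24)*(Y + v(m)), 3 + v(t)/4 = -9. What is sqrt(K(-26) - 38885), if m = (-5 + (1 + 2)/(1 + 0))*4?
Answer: 3*I*sqrt(4307) ≈ 196.88*I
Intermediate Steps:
m = -8 (m = (-5 + 3/1)*4 = (-5 + 3*1)*4 = (-5 + 3)*4 = -2*4 = -8)
v(t) = -48 (v(t) = -12 + 4*(-9) = -12 - 36 = -48)
K(Y) = Y + (-48 + Y)*(24 + Y) (K(Y) = Y + (Y + 24)*(Y - 48) = Y + (24 + Y)*(-48 + Y) = Y + (-48 + Y)*(24 + Y))
sqrt(K(-26) - 38885) = sqrt((-1152 + (-26)**2 - 23*(-26)) - 38885) = sqrt((-1152 + 676 + 598) - 38885) = sqrt(122 - 38885) = sqrt(-38763) = 3*I*sqrt(4307)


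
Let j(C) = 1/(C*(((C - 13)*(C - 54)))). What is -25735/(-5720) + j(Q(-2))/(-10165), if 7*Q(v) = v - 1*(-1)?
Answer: 456067043933/101367900920 ≈ 4.4991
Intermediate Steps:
Q(v) = ⅐ + v/7 (Q(v) = (v - 1*(-1))/7 = (v + 1)/7 = (1 + v)/7 = ⅐ + v/7)
j(C) = 1/(C*(-54 + C)*(-13 + C)) (j(C) = 1/(C*(((-13 + C)*(-54 + C)))) = 1/(C*(((-54 + C)*(-13 + C)))) = (1/((-54 + C)*(-13 + C)))/C = 1/(C*(-54 + C)*(-13 + C)))
-25735/(-5720) + j(Q(-2))/(-10165) = -25735/(-5720) + (1/((⅐ + (⅐)*(-2))*(702 + (⅐ + (⅐)*(-2))² - 67*(⅐ + (⅐)*(-2)))))/(-10165) = -25735*(-1/5720) + (1/((⅐ - 2/7)*(702 + (⅐ - 2/7)² - 67*(⅐ - 2/7))))*(-1/10165) = 5147/1144 + (1/((-⅐)*(702 + (-⅐)² - 67*(-⅐))))*(-1/10165) = 5147/1144 - 7/(702 + 1/49 + 67/7)*(-1/10165) = 5147/1144 - 7/34868/49*(-1/10165) = 5147/1144 - 7*49/34868*(-1/10165) = 5147/1144 - 343/34868*(-1/10165) = 5147/1144 + 343/354433220 = 456067043933/101367900920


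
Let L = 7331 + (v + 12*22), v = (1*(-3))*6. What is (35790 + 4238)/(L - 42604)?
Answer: -40028/35027 ≈ -1.1428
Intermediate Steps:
v = -18 (v = -3*6 = -18)
L = 7577 (L = 7331 + (-18 + 12*22) = 7331 + (-18 + 264) = 7331 + 246 = 7577)
(35790 + 4238)/(L - 42604) = (35790 + 4238)/(7577 - 42604) = 40028/(-35027) = 40028*(-1/35027) = -40028/35027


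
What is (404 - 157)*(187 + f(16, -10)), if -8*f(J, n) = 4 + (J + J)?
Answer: 90155/2 ≈ 45078.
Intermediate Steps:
f(J, n) = -1/2 - J/4 (f(J, n) = -(4 + (J + J))/8 = -(4 + 2*J)/8 = -1/2 - J/4)
(404 - 157)*(187 + f(16, -10)) = (404 - 157)*(187 + (-1/2 - 1/4*16)) = 247*(187 + (-1/2 - 4)) = 247*(187 - 9/2) = 247*(365/2) = 90155/2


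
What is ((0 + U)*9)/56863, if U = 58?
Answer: 522/56863 ≈ 0.0091800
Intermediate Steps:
((0 + U)*9)/56863 = ((0 + 58)*9)/56863 = (58*9)*(1/56863) = 522*(1/56863) = 522/56863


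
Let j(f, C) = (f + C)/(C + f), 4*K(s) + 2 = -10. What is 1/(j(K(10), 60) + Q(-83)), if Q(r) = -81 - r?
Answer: ⅓ ≈ 0.33333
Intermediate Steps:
K(s) = -3 (K(s) = -½ + (¼)*(-10) = -½ - 5/2 = -3)
j(f, C) = 1 (j(f, C) = (C + f)/(C + f) = 1)
1/(j(K(10), 60) + Q(-83)) = 1/(1 + (-81 - 1*(-83))) = 1/(1 + (-81 + 83)) = 1/(1 + 2) = 1/3 = ⅓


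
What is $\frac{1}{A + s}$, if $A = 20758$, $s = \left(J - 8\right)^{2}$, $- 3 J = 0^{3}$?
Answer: $\frac{1}{20822} \approx 4.8026 \cdot 10^{-5}$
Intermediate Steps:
$J = 0$ ($J = - \frac{0^{3}}{3} = \left(- \frac{1}{3}\right) 0 = 0$)
$s = 64$ ($s = \left(0 - 8\right)^{2} = \left(-8\right)^{2} = 64$)
$\frac{1}{A + s} = \frac{1}{20758 + 64} = \frac{1}{20822}$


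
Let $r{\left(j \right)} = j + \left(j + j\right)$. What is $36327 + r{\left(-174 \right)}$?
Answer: $35805$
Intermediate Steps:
$r{\left(j \right)} = 3 j$ ($r{\left(j \right)} = j + 2 j = 3 j$)
$36327 + r{\left(-174 \right)} = 36327 + 3 \left(-174\right) = 36327 - 522 = 35805$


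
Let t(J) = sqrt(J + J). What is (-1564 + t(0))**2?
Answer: 2446096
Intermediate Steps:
t(J) = sqrt(2)*sqrt(J) (t(J) = sqrt(2*J) = sqrt(2)*sqrt(J))
(-1564 + t(0))**2 = (-1564 + sqrt(2)*sqrt(0))**2 = (-1564 + sqrt(2)*0)**2 = (-1564 + 0)**2 = (-1564)**2 = 2446096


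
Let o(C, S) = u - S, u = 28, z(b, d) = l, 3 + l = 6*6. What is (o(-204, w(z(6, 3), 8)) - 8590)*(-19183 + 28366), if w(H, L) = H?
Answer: -78927885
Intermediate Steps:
l = 33 (l = -3 + 6*6 = -3 + 36 = 33)
z(b, d) = 33
o(C, S) = 28 - S
(o(-204, w(z(6, 3), 8)) - 8590)*(-19183 + 28366) = ((28 - 1*33) - 8590)*(-19183 + 28366) = ((28 - 33) - 8590)*9183 = (-5 - 8590)*9183 = -8595*9183 = -78927885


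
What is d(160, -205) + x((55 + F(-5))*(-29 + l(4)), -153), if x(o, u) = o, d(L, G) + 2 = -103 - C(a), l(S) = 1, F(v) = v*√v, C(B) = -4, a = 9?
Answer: -1641 + 140*I*√5 ≈ -1641.0 + 313.05*I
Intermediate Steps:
F(v) = v^(3/2)
d(L, G) = -101 (d(L, G) = -2 + (-103 - 1*(-4)) = -2 + (-103 + 4) = -2 - 99 = -101)
d(160, -205) + x((55 + F(-5))*(-29 + l(4)), -153) = -101 + (55 + (-5)^(3/2))*(-29 + 1) = -101 + (55 - 5*I*√5)*(-28) = -101 + (-1540 + 140*I*√5) = -1641 + 140*I*√5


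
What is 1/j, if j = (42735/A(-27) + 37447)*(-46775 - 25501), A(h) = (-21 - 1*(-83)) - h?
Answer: -89/243968938968 ≈ -3.6480e-10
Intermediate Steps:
A(h) = 62 - h (A(h) = (-21 + 83) - h = 62 - h)
j = -243968938968/89 (j = (42735/(62 - 1*(-27)) + 37447)*(-46775 - 25501) = (42735/(62 + 27) + 37447)*(-72276) = (42735/89 + 37447)*(-72276) = (3375518/89)*(-72276) = -243968938968/89 ≈ -2.7412e+9)
1/j = 1/(-243968938968/89) = -89/243968938968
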